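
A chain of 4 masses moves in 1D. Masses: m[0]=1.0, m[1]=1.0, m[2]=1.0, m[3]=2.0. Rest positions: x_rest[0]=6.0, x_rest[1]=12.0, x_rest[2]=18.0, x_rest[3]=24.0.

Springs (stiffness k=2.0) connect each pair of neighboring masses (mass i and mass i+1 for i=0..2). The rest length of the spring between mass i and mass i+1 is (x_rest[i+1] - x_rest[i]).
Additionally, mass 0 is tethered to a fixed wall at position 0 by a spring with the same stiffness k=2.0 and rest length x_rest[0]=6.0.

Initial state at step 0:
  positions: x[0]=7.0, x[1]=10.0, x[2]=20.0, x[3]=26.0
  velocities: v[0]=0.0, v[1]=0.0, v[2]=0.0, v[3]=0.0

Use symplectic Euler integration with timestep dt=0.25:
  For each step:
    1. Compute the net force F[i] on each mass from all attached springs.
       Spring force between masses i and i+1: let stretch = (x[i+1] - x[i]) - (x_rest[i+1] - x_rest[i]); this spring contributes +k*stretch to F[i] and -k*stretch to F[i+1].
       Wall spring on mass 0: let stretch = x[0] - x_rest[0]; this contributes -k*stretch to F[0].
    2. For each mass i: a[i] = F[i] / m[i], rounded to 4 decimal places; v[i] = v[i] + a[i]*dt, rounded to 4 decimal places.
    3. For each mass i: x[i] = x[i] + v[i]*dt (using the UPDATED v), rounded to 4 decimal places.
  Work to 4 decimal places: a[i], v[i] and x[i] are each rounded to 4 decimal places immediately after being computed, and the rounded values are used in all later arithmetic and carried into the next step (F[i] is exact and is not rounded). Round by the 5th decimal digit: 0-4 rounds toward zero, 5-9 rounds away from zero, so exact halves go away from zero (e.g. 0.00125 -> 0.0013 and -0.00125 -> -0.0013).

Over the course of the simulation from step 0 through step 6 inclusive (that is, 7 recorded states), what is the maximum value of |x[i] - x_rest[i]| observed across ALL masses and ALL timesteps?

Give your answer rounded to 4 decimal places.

Answer: 2.6093

Derivation:
Step 0: x=[7.0000 10.0000 20.0000 26.0000] v=[0.0000 0.0000 0.0000 0.0000]
Step 1: x=[6.5000 10.8750 19.5000 26.0000] v=[-2.0000 3.5000 -2.0000 0.0000]
Step 2: x=[5.7344 12.2813 18.7344 25.9688] v=[-3.0625 5.6250 -3.0625 -0.1250]
Step 3: x=[5.0703 13.6758 18.0664 25.8604] v=[-2.6563 5.5781 -2.6719 -0.4336]
Step 4: x=[4.8481 14.5435 17.8239 25.6399] v=[-0.8887 3.4707 -0.9702 -0.8821]
Step 5: x=[5.2319 14.6093 18.1483 25.3059] v=[1.5350 0.2632 1.2976 -1.3361]
Step 6: x=[6.1339 13.9453 18.9250 24.8995] v=[3.6078 -2.6560 3.1069 -1.6255]
Max displacement = 2.6093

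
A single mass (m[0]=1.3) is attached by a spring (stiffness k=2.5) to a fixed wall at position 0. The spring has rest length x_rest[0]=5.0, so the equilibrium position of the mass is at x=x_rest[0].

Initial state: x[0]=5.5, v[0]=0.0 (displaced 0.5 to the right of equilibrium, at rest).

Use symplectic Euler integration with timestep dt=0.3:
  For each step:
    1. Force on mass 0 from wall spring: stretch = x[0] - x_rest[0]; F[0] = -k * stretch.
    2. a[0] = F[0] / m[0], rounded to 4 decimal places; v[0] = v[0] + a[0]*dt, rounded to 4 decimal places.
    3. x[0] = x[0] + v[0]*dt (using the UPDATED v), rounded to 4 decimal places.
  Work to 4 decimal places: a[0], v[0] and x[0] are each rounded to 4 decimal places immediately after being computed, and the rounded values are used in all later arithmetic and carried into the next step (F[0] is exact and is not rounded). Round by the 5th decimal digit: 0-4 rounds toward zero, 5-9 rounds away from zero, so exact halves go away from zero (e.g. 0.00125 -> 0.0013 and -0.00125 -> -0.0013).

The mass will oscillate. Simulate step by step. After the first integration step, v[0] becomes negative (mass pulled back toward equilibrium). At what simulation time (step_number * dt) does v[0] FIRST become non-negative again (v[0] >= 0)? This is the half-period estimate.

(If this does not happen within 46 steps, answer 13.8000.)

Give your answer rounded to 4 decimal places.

Answer: 2.4000

Derivation:
Step 0: x=[5.5000] v=[0.0000]
Step 1: x=[5.4135] v=[-0.2885]
Step 2: x=[5.2554] v=[-0.5271]
Step 3: x=[5.0531] v=[-0.6745]
Step 4: x=[4.8416] v=[-0.7051]
Step 5: x=[4.6575] v=[-0.6137]
Step 6: x=[4.5327] v=[-0.4161]
Step 7: x=[4.4888] v=[-0.1465]
Step 8: x=[4.5333] v=[0.1484]
First v>=0 after going negative at step 8, time=2.4000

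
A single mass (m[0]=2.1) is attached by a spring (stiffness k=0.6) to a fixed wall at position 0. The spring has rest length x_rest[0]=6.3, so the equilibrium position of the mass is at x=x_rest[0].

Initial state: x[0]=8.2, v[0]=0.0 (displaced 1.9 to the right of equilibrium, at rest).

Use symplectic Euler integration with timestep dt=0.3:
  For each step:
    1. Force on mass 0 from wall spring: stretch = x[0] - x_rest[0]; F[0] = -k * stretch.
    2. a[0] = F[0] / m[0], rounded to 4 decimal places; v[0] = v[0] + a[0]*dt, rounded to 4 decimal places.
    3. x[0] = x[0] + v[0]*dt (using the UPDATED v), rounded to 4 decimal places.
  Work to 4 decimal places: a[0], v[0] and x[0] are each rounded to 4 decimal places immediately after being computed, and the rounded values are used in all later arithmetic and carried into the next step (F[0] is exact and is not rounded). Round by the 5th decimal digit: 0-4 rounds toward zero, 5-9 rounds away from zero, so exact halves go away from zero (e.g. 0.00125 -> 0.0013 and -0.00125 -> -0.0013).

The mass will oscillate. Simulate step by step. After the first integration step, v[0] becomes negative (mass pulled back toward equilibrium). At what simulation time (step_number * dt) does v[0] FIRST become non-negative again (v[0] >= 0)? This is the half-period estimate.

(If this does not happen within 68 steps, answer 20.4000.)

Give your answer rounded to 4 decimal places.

Answer: 6.0000

Derivation:
Step 0: x=[8.2000] v=[0.0000]
Step 1: x=[8.1511] v=[-0.1629]
Step 2: x=[8.0546] v=[-0.3216]
Step 3: x=[7.9130] v=[-0.4720]
Step 4: x=[7.7299] v=[-0.6103]
Step 5: x=[7.5100] v=[-0.7329]
Step 6: x=[7.2590] v=[-0.8366]
Step 7: x=[6.9834] v=[-0.9188]
Step 8: x=[6.6902] v=[-0.9774]
Step 9: x=[6.3869] v=[-1.0109]
Step 10: x=[6.0814] v=[-1.0183]
Step 11: x=[5.7815] v=[-0.9996]
Step 12: x=[5.4949] v=[-0.9552]
Step 13: x=[5.2290] v=[-0.8862]
Step 14: x=[4.9907] v=[-0.7944]
Step 15: x=[4.7860] v=[-0.6822]
Step 16: x=[4.6203] v=[-0.5524]
Step 17: x=[4.4978] v=[-0.4084]
Step 18: x=[4.4216] v=[-0.2539]
Step 19: x=[4.3937] v=[-0.0929]
Step 20: x=[4.4149] v=[0.0705]
First v>=0 after going negative at step 20, time=6.0000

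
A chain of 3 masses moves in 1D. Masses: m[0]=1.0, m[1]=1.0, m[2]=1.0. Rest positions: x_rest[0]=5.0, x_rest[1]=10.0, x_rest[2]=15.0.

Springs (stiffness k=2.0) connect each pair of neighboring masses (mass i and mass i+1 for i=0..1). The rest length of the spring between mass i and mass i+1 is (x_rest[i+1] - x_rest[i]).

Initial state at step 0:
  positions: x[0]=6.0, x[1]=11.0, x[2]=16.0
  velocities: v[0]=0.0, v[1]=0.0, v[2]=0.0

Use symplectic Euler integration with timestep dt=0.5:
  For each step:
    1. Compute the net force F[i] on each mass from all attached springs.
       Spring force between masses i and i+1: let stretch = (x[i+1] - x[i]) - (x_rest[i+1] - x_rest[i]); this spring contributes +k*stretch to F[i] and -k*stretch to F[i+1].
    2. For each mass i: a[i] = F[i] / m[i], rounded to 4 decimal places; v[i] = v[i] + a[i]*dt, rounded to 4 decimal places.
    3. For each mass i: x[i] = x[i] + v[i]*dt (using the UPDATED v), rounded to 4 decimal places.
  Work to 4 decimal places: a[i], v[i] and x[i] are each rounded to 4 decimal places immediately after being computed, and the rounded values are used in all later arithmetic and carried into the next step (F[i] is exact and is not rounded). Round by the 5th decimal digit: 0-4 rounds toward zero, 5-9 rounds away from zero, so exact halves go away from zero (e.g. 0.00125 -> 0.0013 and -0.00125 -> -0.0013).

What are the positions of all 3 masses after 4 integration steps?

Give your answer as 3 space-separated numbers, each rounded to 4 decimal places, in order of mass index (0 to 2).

Answer: 6.0000 11.0000 16.0000

Derivation:
Step 0: x=[6.0000 11.0000 16.0000] v=[0.0000 0.0000 0.0000]
Step 1: x=[6.0000 11.0000 16.0000] v=[0.0000 0.0000 0.0000]
Step 2: x=[6.0000 11.0000 16.0000] v=[0.0000 0.0000 0.0000]
Step 3: x=[6.0000 11.0000 16.0000] v=[0.0000 0.0000 0.0000]
Step 4: x=[6.0000 11.0000 16.0000] v=[0.0000 0.0000 0.0000]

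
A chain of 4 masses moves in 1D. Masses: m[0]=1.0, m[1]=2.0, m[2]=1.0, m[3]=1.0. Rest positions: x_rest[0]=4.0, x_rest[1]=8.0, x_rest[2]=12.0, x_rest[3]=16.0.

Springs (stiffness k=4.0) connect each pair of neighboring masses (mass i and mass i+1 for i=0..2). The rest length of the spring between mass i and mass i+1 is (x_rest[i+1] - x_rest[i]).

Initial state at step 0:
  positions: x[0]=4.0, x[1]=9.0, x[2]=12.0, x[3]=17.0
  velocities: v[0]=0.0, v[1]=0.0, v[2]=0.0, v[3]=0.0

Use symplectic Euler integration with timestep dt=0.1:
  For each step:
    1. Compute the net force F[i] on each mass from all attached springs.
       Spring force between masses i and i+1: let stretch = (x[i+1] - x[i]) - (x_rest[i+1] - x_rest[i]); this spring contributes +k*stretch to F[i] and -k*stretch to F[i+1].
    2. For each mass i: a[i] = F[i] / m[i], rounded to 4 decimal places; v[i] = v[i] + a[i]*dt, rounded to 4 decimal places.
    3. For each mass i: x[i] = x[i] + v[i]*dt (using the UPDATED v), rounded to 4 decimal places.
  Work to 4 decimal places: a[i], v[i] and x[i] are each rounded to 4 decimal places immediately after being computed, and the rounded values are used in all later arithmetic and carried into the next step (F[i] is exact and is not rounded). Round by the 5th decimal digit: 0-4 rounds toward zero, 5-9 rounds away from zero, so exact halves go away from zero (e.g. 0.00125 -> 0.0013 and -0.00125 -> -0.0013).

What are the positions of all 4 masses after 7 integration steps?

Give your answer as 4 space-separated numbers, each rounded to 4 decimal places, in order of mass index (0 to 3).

Step 0: x=[4.0000 9.0000 12.0000 17.0000] v=[0.0000 0.0000 0.0000 0.0000]
Step 1: x=[4.0400 8.9600 12.0800 16.9600] v=[0.4000 -0.4000 0.8000 -0.4000]
Step 2: x=[4.1168 8.8840 12.2304 16.8848] v=[0.7680 -0.7600 1.5040 -0.7520]
Step 3: x=[4.2243 8.7796 12.4331 16.7834] v=[1.0749 -1.0442 2.0272 -1.0138]
Step 4: x=[4.3540 8.6571 12.6637 16.6680] v=[1.2970 -1.2246 2.3059 -1.1539]
Step 5: x=[4.4958 8.5287 12.8942 16.5524] v=[1.4182 -1.2839 2.3050 -1.1556]
Step 6: x=[4.6389 8.4070 13.0964 16.4505] v=[1.4314 -1.2174 2.0221 -1.0189]
Step 7: x=[4.7728 8.3037 13.2452 16.3745] v=[1.3386 -1.0331 1.4880 -0.7605]

Answer: 4.7728 8.3037 13.2452 16.3745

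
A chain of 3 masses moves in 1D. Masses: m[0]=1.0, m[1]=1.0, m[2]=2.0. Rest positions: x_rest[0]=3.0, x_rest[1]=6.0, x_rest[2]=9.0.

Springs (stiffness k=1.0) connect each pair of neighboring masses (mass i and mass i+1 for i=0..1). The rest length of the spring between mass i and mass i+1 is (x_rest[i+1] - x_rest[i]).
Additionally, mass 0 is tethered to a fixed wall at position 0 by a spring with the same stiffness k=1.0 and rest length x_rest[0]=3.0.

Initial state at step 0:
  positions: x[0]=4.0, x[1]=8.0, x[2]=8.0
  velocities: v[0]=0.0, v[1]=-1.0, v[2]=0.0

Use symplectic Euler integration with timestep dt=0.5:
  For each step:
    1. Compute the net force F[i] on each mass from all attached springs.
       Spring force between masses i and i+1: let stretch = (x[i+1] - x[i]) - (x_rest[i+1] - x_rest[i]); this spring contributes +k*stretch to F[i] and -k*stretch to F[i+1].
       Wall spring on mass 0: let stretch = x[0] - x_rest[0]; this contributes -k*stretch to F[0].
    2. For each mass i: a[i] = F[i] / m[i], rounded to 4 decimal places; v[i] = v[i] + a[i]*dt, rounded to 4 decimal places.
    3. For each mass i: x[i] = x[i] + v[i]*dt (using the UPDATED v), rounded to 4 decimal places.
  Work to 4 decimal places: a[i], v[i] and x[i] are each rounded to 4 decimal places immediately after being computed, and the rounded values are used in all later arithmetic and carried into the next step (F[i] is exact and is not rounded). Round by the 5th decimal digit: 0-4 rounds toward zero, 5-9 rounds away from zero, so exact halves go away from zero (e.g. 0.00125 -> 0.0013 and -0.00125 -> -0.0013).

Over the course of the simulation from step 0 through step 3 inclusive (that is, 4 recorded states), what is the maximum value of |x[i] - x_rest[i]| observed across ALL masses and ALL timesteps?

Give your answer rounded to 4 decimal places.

Step 0: x=[4.0000 8.0000 8.0000] v=[0.0000 -1.0000 0.0000]
Step 1: x=[4.0000 6.5000 8.3750] v=[0.0000 -3.0000 0.7500]
Step 2: x=[3.6250 4.8438 8.8907] v=[-0.7500 -3.3125 1.0313]
Step 3: x=[2.6485 3.8946 9.2755] v=[-1.9531 -1.8985 0.7696]
Max displacement = 2.1054

Answer: 2.1054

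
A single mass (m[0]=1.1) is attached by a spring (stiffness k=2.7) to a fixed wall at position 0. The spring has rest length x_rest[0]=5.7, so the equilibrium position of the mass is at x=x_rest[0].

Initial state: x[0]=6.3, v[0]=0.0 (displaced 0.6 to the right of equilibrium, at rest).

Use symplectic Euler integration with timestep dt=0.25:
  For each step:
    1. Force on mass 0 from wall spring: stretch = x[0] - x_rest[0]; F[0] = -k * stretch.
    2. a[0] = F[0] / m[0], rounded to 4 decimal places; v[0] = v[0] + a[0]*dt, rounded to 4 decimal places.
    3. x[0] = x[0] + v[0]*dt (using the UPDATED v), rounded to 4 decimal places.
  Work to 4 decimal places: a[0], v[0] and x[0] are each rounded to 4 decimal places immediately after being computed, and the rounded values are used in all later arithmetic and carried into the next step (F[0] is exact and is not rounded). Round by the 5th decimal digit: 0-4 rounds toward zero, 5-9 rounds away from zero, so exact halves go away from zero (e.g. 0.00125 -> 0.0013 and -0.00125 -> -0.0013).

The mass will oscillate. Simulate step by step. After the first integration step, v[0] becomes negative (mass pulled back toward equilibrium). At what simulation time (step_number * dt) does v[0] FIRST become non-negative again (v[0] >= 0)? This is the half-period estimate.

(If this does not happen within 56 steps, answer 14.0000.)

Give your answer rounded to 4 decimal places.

Step 0: x=[6.3000] v=[0.0000]
Step 1: x=[6.2080] v=[-0.3682]
Step 2: x=[6.0380] v=[-0.6799]
Step 3: x=[5.8162] v=[-0.8873]
Step 4: x=[5.5766] v=[-0.9586]
Step 5: x=[5.3559] v=[-0.8829]
Step 6: x=[5.1880] v=[-0.6718]
Step 7: x=[5.0986] v=[-0.3576]
Step 8: x=[5.1015] v=[0.0115]
First v>=0 after going negative at step 8, time=2.0000

Answer: 2.0000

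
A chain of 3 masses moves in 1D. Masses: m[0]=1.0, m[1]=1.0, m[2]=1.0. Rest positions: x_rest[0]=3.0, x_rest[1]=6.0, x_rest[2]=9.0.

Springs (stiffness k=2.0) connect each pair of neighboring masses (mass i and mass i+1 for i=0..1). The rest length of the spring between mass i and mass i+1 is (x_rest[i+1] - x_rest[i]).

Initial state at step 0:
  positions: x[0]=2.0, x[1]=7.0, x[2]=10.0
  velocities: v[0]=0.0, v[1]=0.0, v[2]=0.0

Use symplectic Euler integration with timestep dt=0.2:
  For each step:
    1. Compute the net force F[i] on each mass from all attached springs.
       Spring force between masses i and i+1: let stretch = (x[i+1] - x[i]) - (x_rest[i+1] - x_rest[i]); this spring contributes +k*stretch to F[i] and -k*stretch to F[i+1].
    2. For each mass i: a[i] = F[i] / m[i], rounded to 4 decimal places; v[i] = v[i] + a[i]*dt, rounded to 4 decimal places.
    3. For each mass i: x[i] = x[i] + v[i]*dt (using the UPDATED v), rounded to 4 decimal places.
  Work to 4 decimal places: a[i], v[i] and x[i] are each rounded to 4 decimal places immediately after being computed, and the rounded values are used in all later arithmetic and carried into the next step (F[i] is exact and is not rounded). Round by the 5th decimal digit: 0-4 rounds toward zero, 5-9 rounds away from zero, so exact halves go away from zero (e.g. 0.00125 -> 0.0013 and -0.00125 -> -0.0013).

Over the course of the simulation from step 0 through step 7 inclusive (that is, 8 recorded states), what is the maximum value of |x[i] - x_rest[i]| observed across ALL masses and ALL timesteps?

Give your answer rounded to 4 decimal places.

Step 0: x=[2.0000 7.0000 10.0000] v=[0.0000 0.0000 0.0000]
Step 1: x=[2.1600 6.8400 10.0000] v=[0.8000 -0.8000 0.0000]
Step 2: x=[2.4544 6.5584 9.9872] v=[1.4720 -1.4080 -0.0640]
Step 3: x=[2.8371 6.2228 9.9401] v=[1.9136 -1.6781 -0.2355]
Step 4: x=[3.2507 5.9137 9.8356] v=[2.0679 -1.5455 -0.5224]
Step 5: x=[3.6373 5.7053 9.6574] v=[1.9331 -1.0419 -0.8912]
Step 6: x=[3.9494 5.6476 9.4030] v=[1.5603 -0.2883 -1.2720]
Step 7: x=[4.1573 5.7545 9.0882] v=[1.0396 0.5346 -1.5742]
Max displacement = 1.1573

Answer: 1.1573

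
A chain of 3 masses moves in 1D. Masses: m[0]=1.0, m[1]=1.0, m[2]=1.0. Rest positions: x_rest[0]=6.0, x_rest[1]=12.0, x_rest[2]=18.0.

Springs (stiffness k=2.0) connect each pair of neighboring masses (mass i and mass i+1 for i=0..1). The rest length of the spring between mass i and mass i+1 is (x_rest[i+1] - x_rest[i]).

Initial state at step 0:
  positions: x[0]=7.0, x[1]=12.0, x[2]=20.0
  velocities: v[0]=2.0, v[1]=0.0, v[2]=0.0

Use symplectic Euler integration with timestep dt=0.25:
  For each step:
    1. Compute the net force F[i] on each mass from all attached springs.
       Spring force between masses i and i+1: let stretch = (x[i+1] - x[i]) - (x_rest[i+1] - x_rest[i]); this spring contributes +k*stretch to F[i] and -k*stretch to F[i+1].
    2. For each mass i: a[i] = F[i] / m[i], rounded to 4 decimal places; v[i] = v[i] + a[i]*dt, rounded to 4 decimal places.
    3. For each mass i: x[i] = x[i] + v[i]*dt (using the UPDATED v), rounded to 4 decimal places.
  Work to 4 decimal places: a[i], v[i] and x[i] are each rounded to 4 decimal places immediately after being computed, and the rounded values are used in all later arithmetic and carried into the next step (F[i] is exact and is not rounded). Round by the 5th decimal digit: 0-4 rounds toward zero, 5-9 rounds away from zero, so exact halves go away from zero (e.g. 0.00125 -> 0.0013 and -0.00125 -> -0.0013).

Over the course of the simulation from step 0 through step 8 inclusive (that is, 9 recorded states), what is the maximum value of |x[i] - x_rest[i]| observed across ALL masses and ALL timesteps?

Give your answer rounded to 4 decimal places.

Step 0: x=[7.0000 12.0000 20.0000] v=[2.0000 0.0000 0.0000]
Step 1: x=[7.3750 12.3750 19.7500] v=[1.5000 1.5000 -1.0000]
Step 2: x=[7.6250 13.0469 19.3281] v=[1.0000 2.6875 -1.6875]
Step 3: x=[7.8028 13.8262 18.8711] v=[0.7110 3.1172 -1.8281]
Step 4: x=[7.9835 14.4832 18.5335] v=[0.7227 2.6280 -1.3506]
Step 5: x=[8.2267 14.8340 18.4396] v=[0.9726 1.4033 -0.3758]
Step 6: x=[8.5458 14.8096 18.6450] v=[1.2763 -0.0976 0.8214]
Step 7: x=[8.8979 14.4817 19.1209] v=[1.4082 -1.3118 1.9037]
Step 8: x=[9.1979 14.0357 19.7669] v=[1.2001 -1.7841 2.5841]
Max displacement = 3.1979

Answer: 3.1979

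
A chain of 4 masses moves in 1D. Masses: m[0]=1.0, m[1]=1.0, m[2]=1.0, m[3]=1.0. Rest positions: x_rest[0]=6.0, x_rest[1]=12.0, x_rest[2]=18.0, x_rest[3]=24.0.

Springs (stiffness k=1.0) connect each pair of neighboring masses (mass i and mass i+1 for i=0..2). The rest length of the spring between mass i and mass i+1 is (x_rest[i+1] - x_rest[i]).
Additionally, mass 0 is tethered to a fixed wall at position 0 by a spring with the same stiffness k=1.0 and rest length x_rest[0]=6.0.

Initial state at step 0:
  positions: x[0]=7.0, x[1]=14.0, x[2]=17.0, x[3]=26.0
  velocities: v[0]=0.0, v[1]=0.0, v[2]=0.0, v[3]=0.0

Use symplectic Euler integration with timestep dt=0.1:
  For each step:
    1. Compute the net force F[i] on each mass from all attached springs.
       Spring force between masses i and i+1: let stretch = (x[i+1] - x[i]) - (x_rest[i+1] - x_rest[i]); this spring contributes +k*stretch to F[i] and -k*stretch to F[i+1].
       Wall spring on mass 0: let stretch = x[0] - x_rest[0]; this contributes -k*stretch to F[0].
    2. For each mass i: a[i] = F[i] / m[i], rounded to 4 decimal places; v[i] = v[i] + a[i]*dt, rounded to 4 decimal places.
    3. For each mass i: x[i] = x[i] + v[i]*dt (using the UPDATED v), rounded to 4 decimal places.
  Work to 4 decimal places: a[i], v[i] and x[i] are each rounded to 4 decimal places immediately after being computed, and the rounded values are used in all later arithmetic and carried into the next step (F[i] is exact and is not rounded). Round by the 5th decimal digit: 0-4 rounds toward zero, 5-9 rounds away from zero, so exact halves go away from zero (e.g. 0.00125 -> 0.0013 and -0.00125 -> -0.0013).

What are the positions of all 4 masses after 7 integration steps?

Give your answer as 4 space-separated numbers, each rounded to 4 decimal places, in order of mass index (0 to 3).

Step 0: x=[7.0000 14.0000 17.0000 26.0000] v=[0.0000 0.0000 0.0000 0.0000]
Step 1: x=[7.0000 13.9600 17.0600 25.9700] v=[0.0000 -0.4000 0.6000 -0.3000]
Step 2: x=[6.9996 13.8814 17.1781 25.9109] v=[-0.0040 -0.7860 1.1810 -0.5910]
Step 3: x=[6.9980 13.7670 17.3506 25.8245] v=[-0.0158 -1.1445 1.7246 -0.8643]
Step 4: x=[6.9941 13.6207 17.5720 25.7133] v=[-0.0387 -1.4630 2.2136 -1.1117]
Step 5: x=[6.9866 13.4477 17.8353 25.5807] v=[-0.0755 -1.7305 2.6326 -1.3258]
Step 6: x=[6.9738 13.2539 18.1321 25.4307] v=[-0.1281 -1.9379 2.9684 -1.5003]
Step 7: x=[6.9541 13.0461 18.4531 25.2677] v=[-0.1975 -2.0781 3.2104 -1.6302]

Answer: 6.9541 13.0461 18.4531 25.2677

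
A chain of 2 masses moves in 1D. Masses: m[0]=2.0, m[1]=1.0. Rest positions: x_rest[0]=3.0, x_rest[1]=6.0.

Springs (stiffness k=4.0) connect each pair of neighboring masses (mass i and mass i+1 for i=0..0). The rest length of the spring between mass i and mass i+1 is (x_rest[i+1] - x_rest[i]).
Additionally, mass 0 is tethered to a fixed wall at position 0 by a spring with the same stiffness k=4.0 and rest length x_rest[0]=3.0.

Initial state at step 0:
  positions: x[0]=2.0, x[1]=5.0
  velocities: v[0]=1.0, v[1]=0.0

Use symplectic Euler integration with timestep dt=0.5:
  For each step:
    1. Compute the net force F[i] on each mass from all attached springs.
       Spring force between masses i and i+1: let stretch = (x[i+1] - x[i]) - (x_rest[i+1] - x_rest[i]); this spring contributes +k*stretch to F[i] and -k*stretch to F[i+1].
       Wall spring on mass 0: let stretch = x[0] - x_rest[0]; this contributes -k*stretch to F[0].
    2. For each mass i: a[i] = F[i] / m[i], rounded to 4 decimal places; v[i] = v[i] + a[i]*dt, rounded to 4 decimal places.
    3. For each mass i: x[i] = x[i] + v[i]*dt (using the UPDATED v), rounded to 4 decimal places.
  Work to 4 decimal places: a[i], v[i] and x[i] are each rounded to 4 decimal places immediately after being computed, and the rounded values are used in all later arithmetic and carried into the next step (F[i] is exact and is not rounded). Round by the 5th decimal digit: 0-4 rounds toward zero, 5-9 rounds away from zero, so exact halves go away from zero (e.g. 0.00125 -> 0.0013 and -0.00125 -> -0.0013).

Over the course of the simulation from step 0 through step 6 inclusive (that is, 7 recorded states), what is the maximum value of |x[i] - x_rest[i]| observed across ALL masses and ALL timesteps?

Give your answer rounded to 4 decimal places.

Step 0: x=[2.0000 5.0000] v=[1.0000 0.0000]
Step 1: x=[3.0000 5.0000] v=[2.0000 0.0000]
Step 2: x=[3.5000 6.0000] v=[1.0000 2.0000]
Step 3: x=[3.5000 7.5000] v=[0.0000 3.0000]
Step 4: x=[3.7500 8.0000] v=[0.5000 1.0000]
Step 5: x=[4.2500 7.2500] v=[1.0000 -1.5000]
Step 6: x=[4.1250 6.5000] v=[-0.2500 -1.5000]
Max displacement = 2.0000

Answer: 2.0000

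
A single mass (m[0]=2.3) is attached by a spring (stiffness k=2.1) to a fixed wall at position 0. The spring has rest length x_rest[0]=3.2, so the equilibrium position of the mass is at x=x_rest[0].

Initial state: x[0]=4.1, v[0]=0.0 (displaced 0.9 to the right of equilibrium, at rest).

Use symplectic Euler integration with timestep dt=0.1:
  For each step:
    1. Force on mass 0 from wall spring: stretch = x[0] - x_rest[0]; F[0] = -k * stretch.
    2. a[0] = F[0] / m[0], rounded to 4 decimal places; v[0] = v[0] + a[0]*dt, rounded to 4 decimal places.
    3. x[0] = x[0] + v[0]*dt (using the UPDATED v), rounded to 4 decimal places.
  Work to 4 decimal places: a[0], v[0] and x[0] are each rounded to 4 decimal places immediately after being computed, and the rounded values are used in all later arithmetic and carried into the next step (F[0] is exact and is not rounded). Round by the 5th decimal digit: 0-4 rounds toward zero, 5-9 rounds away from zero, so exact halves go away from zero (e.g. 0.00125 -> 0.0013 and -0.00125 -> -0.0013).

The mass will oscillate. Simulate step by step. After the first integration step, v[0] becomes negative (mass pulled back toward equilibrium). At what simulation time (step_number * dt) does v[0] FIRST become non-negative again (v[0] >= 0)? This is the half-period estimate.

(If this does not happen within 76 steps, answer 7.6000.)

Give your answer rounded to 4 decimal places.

Answer: 3.3000

Derivation:
Step 0: x=[4.1000] v=[0.0000]
Step 1: x=[4.0918] v=[-0.0822]
Step 2: x=[4.0754] v=[-0.1636]
Step 3: x=[4.0511] v=[-0.2435]
Step 4: x=[4.0190] v=[-0.3212]
Step 5: x=[3.9794] v=[-0.3960]
Step 6: x=[3.9327] v=[-0.4672]
Step 7: x=[3.8793] v=[-0.5341]
Step 8: x=[3.8197] v=[-0.5961]
Step 9: x=[3.7544] v=[-0.6527]
Step 10: x=[3.6841] v=[-0.7033]
Step 11: x=[3.6094] v=[-0.7475]
Step 12: x=[3.5309] v=[-0.7849]
Step 13: x=[3.4494] v=[-0.8151]
Step 14: x=[3.3656] v=[-0.8379]
Step 15: x=[3.2803] v=[-0.8530]
Step 16: x=[3.1943] v=[-0.8603]
Step 17: x=[3.1083] v=[-0.8598]
Step 18: x=[3.0232] v=[-0.8514]
Step 19: x=[2.9397] v=[-0.8353]
Step 20: x=[2.8586] v=[-0.8115]
Step 21: x=[2.7806] v=[-0.7803]
Step 22: x=[2.7064] v=[-0.7420]
Step 23: x=[2.6367] v=[-0.6969]
Step 24: x=[2.5722] v=[-0.6455]
Step 25: x=[2.5134] v=[-0.5882]
Step 26: x=[2.4609] v=[-0.5255]
Step 27: x=[2.4151] v=[-0.4580]
Step 28: x=[2.3765] v=[-0.3863]
Step 29: x=[2.3454] v=[-0.3111]
Step 30: x=[2.3221] v=[-0.2331]
Step 31: x=[2.3068] v=[-0.1529]
Step 32: x=[2.2997] v=[-0.0714]
Step 33: x=[2.3008] v=[0.0108]
First v>=0 after going negative at step 33, time=3.3000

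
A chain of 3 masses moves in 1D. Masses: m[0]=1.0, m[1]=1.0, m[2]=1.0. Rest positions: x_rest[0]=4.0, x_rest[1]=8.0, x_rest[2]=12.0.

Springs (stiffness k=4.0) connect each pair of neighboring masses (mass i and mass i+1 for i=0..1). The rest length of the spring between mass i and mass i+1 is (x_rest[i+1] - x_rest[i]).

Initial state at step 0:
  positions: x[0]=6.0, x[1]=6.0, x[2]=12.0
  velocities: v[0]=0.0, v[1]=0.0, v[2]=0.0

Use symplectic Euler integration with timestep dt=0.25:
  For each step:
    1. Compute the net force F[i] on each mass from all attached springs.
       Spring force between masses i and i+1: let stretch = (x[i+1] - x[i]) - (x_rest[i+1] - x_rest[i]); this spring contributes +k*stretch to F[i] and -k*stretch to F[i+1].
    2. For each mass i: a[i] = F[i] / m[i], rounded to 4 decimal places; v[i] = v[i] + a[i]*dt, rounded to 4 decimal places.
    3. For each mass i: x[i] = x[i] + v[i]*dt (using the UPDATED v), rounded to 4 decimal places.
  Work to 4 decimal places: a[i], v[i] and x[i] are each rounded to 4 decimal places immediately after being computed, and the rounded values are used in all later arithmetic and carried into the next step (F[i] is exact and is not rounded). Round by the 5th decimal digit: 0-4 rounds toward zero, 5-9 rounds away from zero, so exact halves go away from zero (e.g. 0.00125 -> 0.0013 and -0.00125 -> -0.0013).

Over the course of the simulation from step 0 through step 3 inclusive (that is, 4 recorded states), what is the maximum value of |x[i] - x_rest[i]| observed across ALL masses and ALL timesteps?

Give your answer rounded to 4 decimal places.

Answer: 2.2188

Derivation:
Step 0: x=[6.0000 6.0000 12.0000] v=[0.0000 0.0000 0.0000]
Step 1: x=[5.0000 7.5000 11.5000] v=[-4.0000 6.0000 -2.0000]
Step 2: x=[3.6250 9.3750 11.0000] v=[-5.5000 7.5000 -2.0000]
Step 3: x=[2.6875 10.2188 11.0938] v=[-3.7500 3.3750 0.3750]
Max displacement = 2.2188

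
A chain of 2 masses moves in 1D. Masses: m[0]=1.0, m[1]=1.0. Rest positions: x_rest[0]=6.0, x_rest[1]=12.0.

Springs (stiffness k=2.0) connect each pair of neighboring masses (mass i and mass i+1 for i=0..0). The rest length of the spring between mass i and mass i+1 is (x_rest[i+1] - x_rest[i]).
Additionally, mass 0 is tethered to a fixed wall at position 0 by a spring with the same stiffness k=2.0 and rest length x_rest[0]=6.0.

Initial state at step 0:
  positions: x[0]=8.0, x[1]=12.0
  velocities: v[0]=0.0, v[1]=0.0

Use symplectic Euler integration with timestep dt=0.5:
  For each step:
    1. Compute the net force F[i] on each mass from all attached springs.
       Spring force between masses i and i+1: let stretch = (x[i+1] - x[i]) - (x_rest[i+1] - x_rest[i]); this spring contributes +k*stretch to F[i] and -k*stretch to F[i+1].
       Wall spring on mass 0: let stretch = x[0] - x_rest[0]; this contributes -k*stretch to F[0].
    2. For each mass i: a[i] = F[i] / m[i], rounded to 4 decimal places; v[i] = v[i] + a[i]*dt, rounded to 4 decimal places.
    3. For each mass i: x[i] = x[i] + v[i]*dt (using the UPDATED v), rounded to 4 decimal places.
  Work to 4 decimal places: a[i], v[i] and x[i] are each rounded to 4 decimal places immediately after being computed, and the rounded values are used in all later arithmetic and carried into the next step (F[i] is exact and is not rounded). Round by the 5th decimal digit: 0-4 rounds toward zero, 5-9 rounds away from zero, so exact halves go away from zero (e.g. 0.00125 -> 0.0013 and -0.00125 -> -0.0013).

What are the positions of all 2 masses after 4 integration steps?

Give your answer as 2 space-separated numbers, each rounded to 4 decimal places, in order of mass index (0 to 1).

Step 0: x=[8.0000 12.0000] v=[0.0000 0.0000]
Step 1: x=[6.0000 13.0000] v=[-4.0000 2.0000]
Step 2: x=[4.5000 13.5000] v=[-3.0000 1.0000]
Step 3: x=[5.2500 12.5000] v=[1.5000 -2.0000]
Step 4: x=[7.0000 10.8750] v=[3.5000 -3.2500]

Answer: 7.0000 10.8750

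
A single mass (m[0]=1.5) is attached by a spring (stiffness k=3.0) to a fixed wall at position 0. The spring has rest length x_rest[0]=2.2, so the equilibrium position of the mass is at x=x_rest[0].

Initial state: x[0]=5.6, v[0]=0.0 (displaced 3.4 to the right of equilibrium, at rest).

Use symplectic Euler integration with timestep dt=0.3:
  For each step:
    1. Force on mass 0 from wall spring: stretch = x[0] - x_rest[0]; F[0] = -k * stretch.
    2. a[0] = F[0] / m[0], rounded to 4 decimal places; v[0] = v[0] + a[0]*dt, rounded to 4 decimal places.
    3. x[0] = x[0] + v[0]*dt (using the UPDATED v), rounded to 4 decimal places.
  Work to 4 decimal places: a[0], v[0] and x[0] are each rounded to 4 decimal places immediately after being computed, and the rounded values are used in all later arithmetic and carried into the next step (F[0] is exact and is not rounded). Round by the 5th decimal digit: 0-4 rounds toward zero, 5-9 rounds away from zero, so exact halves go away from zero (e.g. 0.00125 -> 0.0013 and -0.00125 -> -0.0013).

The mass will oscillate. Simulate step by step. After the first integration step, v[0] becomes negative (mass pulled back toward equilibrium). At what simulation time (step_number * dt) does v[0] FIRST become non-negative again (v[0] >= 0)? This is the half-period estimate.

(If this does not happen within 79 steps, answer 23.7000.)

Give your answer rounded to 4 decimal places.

Answer: 2.4000

Derivation:
Step 0: x=[5.6000] v=[0.0000]
Step 1: x=[4.9880] v=[-2.0400]
Step 2: x=[3.8742] v=[-3.7128]
Step 3: x=[2.4590] v=[-4.7173]
Step 4: x=[0.9972] v=[-4.8727]
Step 5: x=[-0.2481] v=[-4.1510]
Step 6: x=[-1.0527] v=[-2.6821]
Step 7: x=[-1.2719] v=[-0.7305]
Step 8: x=[-0.8661] v=[1.3526]
First v>=0 after going negative at step 8, time=2.4000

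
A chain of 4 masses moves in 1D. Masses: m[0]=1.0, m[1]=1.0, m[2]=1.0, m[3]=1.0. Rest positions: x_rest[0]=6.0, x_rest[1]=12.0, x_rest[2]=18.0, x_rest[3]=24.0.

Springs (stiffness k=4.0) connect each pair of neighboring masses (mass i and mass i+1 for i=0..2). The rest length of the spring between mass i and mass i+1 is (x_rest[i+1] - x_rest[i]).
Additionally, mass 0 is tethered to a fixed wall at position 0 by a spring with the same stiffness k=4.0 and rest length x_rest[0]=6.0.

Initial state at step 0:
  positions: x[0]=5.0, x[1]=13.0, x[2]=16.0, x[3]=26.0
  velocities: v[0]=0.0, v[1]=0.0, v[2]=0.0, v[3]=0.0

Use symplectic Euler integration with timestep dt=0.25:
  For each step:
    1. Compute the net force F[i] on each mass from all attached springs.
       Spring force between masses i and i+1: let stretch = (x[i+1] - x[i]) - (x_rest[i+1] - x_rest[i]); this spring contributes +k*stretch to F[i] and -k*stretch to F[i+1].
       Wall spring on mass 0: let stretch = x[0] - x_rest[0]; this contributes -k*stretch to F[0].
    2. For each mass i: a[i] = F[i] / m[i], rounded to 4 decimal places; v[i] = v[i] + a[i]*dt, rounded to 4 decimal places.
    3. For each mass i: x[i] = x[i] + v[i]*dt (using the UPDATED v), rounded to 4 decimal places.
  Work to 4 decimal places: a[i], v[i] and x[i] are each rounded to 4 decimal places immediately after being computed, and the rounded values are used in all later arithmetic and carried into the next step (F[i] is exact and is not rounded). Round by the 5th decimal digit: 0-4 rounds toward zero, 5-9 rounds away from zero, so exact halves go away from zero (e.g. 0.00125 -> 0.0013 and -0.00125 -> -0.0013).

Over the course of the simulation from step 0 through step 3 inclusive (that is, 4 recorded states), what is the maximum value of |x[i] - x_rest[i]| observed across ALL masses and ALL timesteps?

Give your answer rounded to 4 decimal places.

Step 0: x=[5.0000 13.0000 16.0000 26.0000] v=[0.0000 0.0000 0.0000 0.0000]
Step 1: x=[5.7500 11.7500 17.7500 25.0000] v=[3.0000 -5.0000 7.0000 -4.0000]
Step 2: x=[6.5625 10.5000 19.8125 23.6875] v=[3.2500 -5.0000 8.2500 -5.2500]
Step 3: x=[6.7188 10.5938 20.5156 22.9063] v=[0.6250 0.3750 2.8125 -3.1250]
Max displacement = 2.5156

Answer: 2.5156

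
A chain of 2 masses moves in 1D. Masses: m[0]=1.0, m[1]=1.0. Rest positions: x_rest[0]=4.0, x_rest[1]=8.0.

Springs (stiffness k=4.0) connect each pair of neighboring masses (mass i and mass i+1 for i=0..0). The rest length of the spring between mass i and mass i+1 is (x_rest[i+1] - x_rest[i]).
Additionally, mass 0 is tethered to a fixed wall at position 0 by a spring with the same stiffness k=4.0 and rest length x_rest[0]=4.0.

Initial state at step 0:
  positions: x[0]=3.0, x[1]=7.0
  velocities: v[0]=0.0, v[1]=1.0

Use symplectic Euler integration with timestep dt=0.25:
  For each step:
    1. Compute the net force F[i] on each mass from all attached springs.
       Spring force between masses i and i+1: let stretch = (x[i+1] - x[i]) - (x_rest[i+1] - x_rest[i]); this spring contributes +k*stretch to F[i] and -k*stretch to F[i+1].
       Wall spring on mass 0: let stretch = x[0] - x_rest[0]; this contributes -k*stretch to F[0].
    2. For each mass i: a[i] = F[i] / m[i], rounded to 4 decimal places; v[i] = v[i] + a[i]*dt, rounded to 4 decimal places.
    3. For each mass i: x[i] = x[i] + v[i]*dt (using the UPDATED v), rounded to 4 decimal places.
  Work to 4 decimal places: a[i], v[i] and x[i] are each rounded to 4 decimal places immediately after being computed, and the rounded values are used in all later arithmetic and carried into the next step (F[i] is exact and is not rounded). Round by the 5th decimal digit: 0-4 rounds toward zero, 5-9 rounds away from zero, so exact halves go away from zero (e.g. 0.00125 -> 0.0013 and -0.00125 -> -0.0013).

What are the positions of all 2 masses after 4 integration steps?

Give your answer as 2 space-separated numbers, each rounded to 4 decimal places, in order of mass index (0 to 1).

Answer: 4.4961 8.1836

Derivation:
Step 0: x=[3.0000 7.0000] v=[0.0000 1.0000]
Step 1: x=[3.2500 7.2500] v=[1.0000 1.0000]
Step 2: x=[3.6875 7.5000] v=[1.7500 1.0000]
Step 3: x=[4.1563 7.7969] v=[1.8750 1.1875]
Step 4: x=[4.4961 8.1836] v=[1.3593 1.5469]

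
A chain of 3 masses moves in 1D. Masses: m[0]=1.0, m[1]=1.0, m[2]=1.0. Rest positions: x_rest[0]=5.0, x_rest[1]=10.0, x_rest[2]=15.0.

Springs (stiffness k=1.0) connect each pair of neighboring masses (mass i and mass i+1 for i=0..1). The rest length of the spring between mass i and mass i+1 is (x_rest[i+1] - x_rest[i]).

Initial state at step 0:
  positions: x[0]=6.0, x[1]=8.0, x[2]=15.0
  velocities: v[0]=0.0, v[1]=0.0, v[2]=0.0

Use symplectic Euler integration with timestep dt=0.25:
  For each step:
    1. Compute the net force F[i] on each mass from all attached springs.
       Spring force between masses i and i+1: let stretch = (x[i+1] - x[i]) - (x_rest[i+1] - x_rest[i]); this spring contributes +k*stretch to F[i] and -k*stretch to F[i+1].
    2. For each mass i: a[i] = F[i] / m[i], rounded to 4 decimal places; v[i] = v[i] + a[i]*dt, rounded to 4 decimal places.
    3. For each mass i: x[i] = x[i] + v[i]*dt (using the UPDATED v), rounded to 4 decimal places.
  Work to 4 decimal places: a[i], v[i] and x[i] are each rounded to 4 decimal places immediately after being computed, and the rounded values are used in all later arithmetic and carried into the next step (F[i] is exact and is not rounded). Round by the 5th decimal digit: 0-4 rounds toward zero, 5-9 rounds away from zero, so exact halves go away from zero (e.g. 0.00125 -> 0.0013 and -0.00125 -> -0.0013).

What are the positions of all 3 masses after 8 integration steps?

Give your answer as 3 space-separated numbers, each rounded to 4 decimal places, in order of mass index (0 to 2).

Step 0: x=[6.0000 8.0000 15.0000] v=[0.0000 0.0000 0.0000]
Step 1: x=[5.8125 8.3125 14.8750] v=[-0.7500 1.2500 -0.5000]
Step 2: x=[5.4688 8.8789 14.6524] v=[-1.3750 2.2656 -0.8906]
Step 3: x=[5.0257 9.5930 14.3814] v=[-1.7725 2.8565 -1.0840]
Step 4: x=[4.5555 10.3210 14.1236] v=[-1.8807 2.9118 -1.0311]
Step 5: x=[4.1332 10.9263 13.9407] v=[-1.6893 2.4211 -0.7318]
Step 6: x=[3.8230 11.2954 13.8819] v=[-1.2410 1.4764 -0.2354]
Step 7: x=[3.6673 11.3591 13.9739] v=[-0.6229 0.2549 0.3680]
Step 8: x=[3.6798 11.1055 14.2150] v=[0.0501 -1.0144 0.9643]

Answer: 3.6798 11.1055 14.2150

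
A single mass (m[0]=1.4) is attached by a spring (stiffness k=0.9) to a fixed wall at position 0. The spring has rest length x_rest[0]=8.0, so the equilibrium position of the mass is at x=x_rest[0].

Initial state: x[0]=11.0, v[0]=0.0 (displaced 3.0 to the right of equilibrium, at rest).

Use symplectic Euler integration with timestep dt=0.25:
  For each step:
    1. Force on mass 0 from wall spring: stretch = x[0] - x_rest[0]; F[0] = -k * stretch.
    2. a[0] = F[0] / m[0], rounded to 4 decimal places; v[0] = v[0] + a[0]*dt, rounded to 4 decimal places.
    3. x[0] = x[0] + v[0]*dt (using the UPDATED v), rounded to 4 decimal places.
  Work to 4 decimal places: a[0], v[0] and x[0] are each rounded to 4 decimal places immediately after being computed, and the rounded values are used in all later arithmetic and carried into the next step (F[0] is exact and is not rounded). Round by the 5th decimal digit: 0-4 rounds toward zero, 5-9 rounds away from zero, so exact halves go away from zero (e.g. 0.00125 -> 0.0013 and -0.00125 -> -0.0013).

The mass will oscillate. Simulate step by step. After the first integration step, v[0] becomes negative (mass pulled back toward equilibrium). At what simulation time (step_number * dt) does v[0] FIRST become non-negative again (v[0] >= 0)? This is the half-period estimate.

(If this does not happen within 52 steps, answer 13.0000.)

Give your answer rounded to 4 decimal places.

Answer: 4.0000

Derivation:
Step 0: x=[11.0000] v=[0.0000]
Step 1: x=[10.8795] v=[-0.4822]
Step 2: x=[10.6433] v=[-0.9450]
Step 3: x=[10.3009] v=[-1.3698]
Step 4: x=[9.8660] v=[-1.7396]
Step 5: x=[9.3561] v=[-2.0395]
Step 6: x=[8.7917] v=[-2.2575]
Step 7: x=[8.1955] v=[-2.3848]
Step 8: x=[7.5915] v=[-2.4162]
Step 9: x=[7.0039] v=[-2.3506]
Step 10: x=[6.4563] v=[-2.1905]
Step 11: x=[5.9707] v=[-1.9424]
Step 12: x=[5.5666] v=[-1.6163]
Step 13: x=[5.2603] v=[-1.2252]
Step 14: x=[5.0641] v=[-0.7849]
Step 15: x=[4.9858] v=[-0.3131]
Step 16: x=[5.0286] v=[0.1713]
First v>=0 after going negative at step 16, time=4.0000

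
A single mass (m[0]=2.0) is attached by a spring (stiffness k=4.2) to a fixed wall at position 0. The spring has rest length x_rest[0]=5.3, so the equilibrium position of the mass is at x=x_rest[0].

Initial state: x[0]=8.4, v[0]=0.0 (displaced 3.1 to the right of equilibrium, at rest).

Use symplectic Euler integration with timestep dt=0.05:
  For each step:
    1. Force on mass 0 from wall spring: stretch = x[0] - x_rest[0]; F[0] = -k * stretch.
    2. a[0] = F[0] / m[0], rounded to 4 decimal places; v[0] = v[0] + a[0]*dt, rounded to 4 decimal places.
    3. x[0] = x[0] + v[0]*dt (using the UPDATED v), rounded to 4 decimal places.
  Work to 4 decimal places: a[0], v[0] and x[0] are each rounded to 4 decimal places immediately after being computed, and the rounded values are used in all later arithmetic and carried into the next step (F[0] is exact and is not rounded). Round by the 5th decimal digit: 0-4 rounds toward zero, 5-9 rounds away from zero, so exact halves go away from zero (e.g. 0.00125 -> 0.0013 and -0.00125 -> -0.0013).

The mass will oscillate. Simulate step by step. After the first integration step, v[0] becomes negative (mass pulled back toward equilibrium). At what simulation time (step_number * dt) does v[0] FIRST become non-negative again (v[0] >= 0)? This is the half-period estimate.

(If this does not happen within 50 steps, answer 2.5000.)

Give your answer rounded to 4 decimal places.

Answer: 2.2000

Derivation:
Step 0: x=[8.4000] v=[0.0000]
Step 1: x=[8.3837] v=[-0.3255]
Step 2: x=[8.3512] v=[-0.6493]
Step 3: x=[8.3027] v=[-0.9697]
Step 4: x=[8.2385] v=[-1.2850]
Step 5: x=[8.1588] v=[-1.5935]
Step 6: x=[8.0641] v=[-1.8937]
Step 7: x=[7.9549] v=[-2.1839]
Step 8: x=[7.8318] v=[-2.4627]
Step 9: x=[7.6954] v=[-2.7285]
Step 10: x=[7.5464] v=[-2.9800]
Step 11: x=[7.3856] v=[-3.2159]
Step 12: x=[7.2139] v=[-3.4349]
Step 13: x=[7.0321] v=[-3.6359]
Step 14: x=[6.8412] v=[-3.8178]
Step 15: x=[6.6422] v=[-3.9796]
Step 16: x=[6.4362] v=[-4.1205]
Step 17: x=[6.2242] v=[-4.2398]
Step 18: x=[6.0074] v=[-4.3368]
Step 19: x=[5.7868] v=[-4.4111]
Step 20: x=[5.5637] v=[-4.4622]
Step 21: x=[5.3392] v=[-4.4899]
Step 22: x=[5.1145] v=[-4.4940]
Step 23: x=[4.8908] v=[-4.4745]
Step 24: x=[4.6692] v=[-4.4315]
Step 25: x=[4.4509] v=[-4.3653]
Step 26: x=[4.2371] v=[-4.2761]
Step 27: x=[4.0289] v=[-4.1645]
Step 28: x=[3.8274] v=[-4.0310]
Step 29: x=[3.6336] v=[-3.8764]
Step 30: x=[3.4485] v=[-3.7014]
Step 31: x=[3.2732] v=[-3.5070]
Step 32: x=[3.1085] v=[-3.2942]
Step 33: x=[2.9553] v=[-3.0641]
Step 34: x=[2.8144] v=[-2.8179]
Step 35: x=[2.6866] v=[-2.5569]
Step 36: x=[2.5725] v=[-2.2825]
Step 37: x=[2.4727] v=[-1.9961]
Step 38: x=[2.3877] v=[-1.6992]
Step 39: x=[2.3180] v=[-1.3934]
Step 40: x=[2.2640] v=[-1.0803]
Step 41: x=[2.2259] v=[-0.7615]
Step 42: x=[2.2040] v=[-0.4387]
Step 43: x=[2.1983] v=[-0.1136]
Step 44: x=[2.2089] v=[0.2121]
First v>=0 after going negative at step 44, time=2.2000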